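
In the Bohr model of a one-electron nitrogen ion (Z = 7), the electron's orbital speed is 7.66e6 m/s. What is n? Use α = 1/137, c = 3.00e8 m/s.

2

v_n = Zαc/n ⇒ n = Zαc/v = 7 × 0.00730 × 3.00e8 / 7.66e6 ≈ 2.00
n = 2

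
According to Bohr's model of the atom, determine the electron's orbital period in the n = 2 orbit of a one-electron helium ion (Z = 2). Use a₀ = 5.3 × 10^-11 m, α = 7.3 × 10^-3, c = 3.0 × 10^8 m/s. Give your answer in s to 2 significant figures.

3.0 × 10^-16 s

r = n²a₀/Z = 2²·5.3 × 10^-11/2 = 1.1 × 10^-10 m
v = Zαc/n = 2·0.0073·3.0 × 10^8/2 = 2.2 × 10^6 m/s
T = 2πr/v = 3.0 × 10^-16 s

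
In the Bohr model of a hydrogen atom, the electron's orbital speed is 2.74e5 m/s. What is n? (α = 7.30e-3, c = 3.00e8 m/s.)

8

v_n = Zαc/n ⇒ n = Zαc/v = 1 × 0.00730 × 3.00e8 / 2.74e5 ≈ 7.99
n = 8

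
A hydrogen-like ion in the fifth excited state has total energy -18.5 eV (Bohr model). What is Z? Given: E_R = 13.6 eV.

7

E_n = −E_R Z²/n² ⇒ Z² = −E_n n²/E_R = 18.5 × 6² / 13.6 ≈ 48.97
Z = 7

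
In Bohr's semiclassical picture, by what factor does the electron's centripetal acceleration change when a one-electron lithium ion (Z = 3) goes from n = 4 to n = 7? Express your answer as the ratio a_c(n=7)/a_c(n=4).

a_c ∝ Z^3 · n^-4; with Z fixed, a_c ∝ n^-4.
a_c(n=7)/a_c(n=4) = (7/4)^-4 = 256/2401

256/2401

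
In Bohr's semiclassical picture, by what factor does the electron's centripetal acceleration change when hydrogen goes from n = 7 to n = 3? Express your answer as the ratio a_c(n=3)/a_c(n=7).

a_c ∝ Z^3 · n^-4; with Z fixed, a_c ∝ n^-4.
a_c(n=3)/a_c(n=7) = (3/7)^-4 = 2401/81

2401/81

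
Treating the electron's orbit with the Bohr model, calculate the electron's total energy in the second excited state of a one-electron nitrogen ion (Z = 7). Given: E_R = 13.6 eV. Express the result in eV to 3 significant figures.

E_n = −E_R·Z²/n² = −13.6 × 7²/3² = -74.0 eV

-74.0 eV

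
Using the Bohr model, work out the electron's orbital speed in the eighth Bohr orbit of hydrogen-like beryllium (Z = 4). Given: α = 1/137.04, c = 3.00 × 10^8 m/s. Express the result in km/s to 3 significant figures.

v_n = Zαc/n = 4 × 0.00730 × 3.00 × 10^8 / 8
    = 1090 km/s

1090 km/s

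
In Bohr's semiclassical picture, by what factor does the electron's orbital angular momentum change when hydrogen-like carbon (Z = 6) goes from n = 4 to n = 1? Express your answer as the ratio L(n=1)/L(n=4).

1/4

L = nℏ depends only on n, so L ∝ n.
L(n=1)/L(n=4) = (1/4)^1 = 1/4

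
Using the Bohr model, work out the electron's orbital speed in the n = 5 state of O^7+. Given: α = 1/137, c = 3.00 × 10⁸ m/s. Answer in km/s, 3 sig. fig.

v_n = Zαc/n = 8 × 0.00730 × 3.00 × 10⁸ / 5
    = 3500 km/s

3500 km/s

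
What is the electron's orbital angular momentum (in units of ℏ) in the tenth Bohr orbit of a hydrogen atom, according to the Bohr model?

10

L_n = nℏ, so L/ℏ = n = 10.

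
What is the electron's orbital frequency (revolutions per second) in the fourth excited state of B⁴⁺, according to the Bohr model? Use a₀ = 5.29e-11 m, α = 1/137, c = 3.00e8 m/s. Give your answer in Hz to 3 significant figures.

1.32e15 Hz

r = n²a₀/Z = 2.64e-10 m, v = Zαc/n = 2.19e6 m/s
f = v/(2πr) = 1.32e15 Hz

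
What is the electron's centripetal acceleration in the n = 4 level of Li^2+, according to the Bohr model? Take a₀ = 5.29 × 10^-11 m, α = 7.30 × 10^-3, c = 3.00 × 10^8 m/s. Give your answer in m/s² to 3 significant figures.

r = n²a₀/Z = 2.82 × 10^-10 m, v = Zαc/n = 1.64 × 10^6 m/s
a = v²/r = (1.64 × 10^6)² / 2.82 × 10^-10 = 9.56 × 10^21 m/s²

9.56 × 10^21 m/s²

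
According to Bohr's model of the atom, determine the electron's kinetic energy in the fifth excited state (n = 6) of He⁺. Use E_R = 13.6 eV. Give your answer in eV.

For a Coulomb orbit the virial theorem gives K = −E_n.
E_n = −E_R·Z²/n², so K = E_R·Z²/n² = 13.6 × 2²/6² = 1.51 eV

1.51 eV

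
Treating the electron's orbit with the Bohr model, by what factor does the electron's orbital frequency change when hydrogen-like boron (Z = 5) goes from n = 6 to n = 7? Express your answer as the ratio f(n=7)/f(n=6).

216/343

f ∝ Z^2 · n^-3; with Z fixed, f ∝ n^-3.
f(n=7)/f(n=6) = (7/6)^-3 = 216/343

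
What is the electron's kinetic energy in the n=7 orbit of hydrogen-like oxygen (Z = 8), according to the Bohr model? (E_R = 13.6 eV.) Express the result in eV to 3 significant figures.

17.8 eV

For a Coulomb orbit the virial theorem gives K = −E_n.
E_n = −E_R·Z²/n², so K = E_R·Z²/n² = 13.6 × 8²/7² = 17.8 eV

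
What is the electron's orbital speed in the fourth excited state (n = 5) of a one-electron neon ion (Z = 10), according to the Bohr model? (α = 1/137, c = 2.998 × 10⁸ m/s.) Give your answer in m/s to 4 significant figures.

v_n = Zαc/n = 10 × 0.007299 × 2.998 × 10⁸ / 5
    = 4.377 × 10⁶ m/s

4.377 × 10⁶ m/s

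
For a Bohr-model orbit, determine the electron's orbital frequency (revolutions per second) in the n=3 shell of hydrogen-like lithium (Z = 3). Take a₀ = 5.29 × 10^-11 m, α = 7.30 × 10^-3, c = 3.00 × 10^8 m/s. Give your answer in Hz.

r = n²a₀/Z = 1.59 × 10^-10 m, v = Zαc/n = 2.19 × 10^6 m/s
f = v/(2πr) = 2.20 × 10^15 Hz

2.20 × 10^15 Hz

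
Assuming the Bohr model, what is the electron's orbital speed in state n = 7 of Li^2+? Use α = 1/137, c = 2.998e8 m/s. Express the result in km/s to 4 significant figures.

v_n = Zαc/n = 3 × 0.007299 × 2.998e8 / 7
    = 937.9 km/s

937.9 km/s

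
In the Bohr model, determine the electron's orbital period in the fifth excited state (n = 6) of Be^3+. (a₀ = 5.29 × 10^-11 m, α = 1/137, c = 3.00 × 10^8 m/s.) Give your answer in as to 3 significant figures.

r = n²a₀/Z = 6²·5.29 × 10^-11/4 = 4.76 × 10^-10 m
v = Zαc/n = 4·0.00730·3.00 × 10^8/6 = 1.46 × 10^6 m/s
T = 2πr/v = 2.05 × 10^-15 s = 2050 as

2050 as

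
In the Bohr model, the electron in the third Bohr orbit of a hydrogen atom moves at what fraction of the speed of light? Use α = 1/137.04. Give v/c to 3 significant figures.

0.00243

v_n = Zαc/n, so v/c = Zα/n = 1 × 0.00730 / 3 = 0.00243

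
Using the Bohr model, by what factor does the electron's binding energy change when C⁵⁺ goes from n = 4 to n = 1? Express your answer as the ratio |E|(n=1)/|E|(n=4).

16

|E| ∝ Z^2 · n^-2; with Z fixed, |E| ∝ n^-2.
|E|(n=1)/|E|(n=4) = (1/4)^-2 = 16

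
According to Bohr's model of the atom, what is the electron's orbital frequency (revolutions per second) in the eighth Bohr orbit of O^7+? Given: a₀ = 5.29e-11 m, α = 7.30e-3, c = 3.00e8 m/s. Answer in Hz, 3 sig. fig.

r = n²a₀/Z = 4.23e-10 m, v = Zαc/n = 2.19e6 m/s
f = v/(2πr) = 8.24e14 Hz

8.24e14 Hz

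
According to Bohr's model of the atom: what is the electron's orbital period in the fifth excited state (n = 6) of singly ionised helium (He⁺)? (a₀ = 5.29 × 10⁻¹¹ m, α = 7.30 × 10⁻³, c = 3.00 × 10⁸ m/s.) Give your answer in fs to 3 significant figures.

r = n²a₀/Z = 6²·5.29 × 10⁻¹¹/2 = 9.52 × 10⁻¹⁰ m
v = Zαc/n = 2·0.00730·3.00 × 10⁸/6 = 7.30 × 10⁵ m/s
T = 2πr/v = 8.20 × 10⁻¹⁵ s = 8.20 fs

8.20 fs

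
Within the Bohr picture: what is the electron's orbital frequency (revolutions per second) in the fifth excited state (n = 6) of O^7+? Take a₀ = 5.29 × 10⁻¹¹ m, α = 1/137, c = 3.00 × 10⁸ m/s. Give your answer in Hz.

1.95 × 10¹⁵ Hz

r = n²a₀/Z = 2.38 × 10⁻¹⁰ m, v = Zαc/n = 2.92 × 10⁶ m/s
f = v/(2πr) = 1.95 × 10¹⁵ Hz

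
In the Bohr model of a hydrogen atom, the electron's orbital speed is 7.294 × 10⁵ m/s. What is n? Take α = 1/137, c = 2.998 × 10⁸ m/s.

v_n = Zαc/n ⇒ n = Zαc/v = 1 × 0.007299 × 2.998 × 10⁸ / 7.294 × 10⁵ ≈ 3.00
n = 3

3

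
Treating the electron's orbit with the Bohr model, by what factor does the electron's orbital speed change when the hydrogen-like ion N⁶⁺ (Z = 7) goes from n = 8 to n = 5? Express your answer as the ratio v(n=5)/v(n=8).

8/5

v ∝ Z^1 · n^-1; with Z fixed, v ∝ n^-1.
v(n=5)/v(n=8) = (5/8)^-1 = 8/5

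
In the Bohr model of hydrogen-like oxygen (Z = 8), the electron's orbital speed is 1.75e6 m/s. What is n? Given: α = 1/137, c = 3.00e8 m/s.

v_n = Zαc/n ⇒ n = Zαc/v = 8 × 0.00730 × 3.00e8 / 1.75e6 ≈ 10.01
n = 10

10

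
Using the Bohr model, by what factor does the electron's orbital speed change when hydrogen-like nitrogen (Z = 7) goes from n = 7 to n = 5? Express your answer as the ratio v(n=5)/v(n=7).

7/5

v ∝ Z^1 · n^-1; with Z fixed, v ∝ n^-1.
v(n=5)/v(n=7) = (5/7)^-1 = 7/5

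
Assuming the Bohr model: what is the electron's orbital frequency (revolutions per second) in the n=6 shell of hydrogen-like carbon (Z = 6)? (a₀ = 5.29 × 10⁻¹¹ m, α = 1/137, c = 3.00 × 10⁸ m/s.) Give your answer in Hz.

r = n²a₀/Z = 3.17 × 10⁻¹⁰ m, v = Zαc/n = 2.19 × 10⁶ m/s
f = v/(2πr) = 1.10 × 10¹⁵ Hz

1.10 × 10¹⁵ Hz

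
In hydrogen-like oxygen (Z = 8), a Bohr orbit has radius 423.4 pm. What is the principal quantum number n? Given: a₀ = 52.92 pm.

8

r_n = n²a₀/Z ⇒ n² = rZ/a₀ = 423.4 × 8 / 52.92 ≈ 64.01
n = 8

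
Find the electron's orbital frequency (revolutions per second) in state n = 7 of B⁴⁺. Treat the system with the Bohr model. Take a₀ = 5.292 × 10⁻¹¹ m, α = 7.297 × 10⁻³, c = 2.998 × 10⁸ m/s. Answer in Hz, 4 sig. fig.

r = n²a₀/Z = 5.186 × 10⁻¹⁰ m, v = Zαc/n = 1.563 × 10⁶ m/s
f = v/(2πr) = 4.795 × 10¹⁴ Hz

4.795 × 10¹⁴ Hz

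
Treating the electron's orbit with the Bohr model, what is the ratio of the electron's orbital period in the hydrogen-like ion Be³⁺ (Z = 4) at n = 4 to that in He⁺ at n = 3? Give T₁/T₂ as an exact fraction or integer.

16/27

T ∝ Z^-2 · n^3
T₁/T₂ = (4/2)^-2 · (4/3)^3 = 16/27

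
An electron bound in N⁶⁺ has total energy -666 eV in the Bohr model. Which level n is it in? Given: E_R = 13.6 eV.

1

E_n = −E_R Z²/n² ⇒ n² = E_R Z²/(−E_n) = 13.6 × 7² / 666 ≈ 1.00
n = 1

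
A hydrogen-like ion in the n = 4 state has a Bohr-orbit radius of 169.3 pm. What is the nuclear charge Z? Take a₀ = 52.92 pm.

5

r_n = n²a₀/Z ⇒ Z = n²a₀/r = 4² × 52.92 / 169.3 ≈ 5.00
Z = 5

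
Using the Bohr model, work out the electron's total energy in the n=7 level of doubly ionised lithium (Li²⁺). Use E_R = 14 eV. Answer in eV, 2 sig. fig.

-2.6 eV

E_n = −E_R·Z²/n² = −14 × 3²/7² = -2.6 eV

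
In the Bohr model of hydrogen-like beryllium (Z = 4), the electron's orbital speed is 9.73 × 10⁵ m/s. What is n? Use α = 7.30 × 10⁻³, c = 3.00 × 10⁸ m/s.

9

v_n = Zαc/n ⇒ n = Zαc/v = 4 × 0.00730 × 3.00 × 10⁸ / 9.73 × 10⁵ ≈ 9.00
n = 9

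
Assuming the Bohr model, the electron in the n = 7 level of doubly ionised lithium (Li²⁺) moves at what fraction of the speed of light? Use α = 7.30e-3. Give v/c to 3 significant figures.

v_n = Zαc/n, so v/c = Zα/n = 3 × 0.00730 / 7 = 0.00313

0.00313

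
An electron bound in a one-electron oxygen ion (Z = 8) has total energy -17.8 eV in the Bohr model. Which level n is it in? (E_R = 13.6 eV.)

7

E_n = −E_R Z²/n² ⇒ n² = E_R Z²/(−E_n) = 13.6 × 8² / 17.8 ≈ 48.90
n = 7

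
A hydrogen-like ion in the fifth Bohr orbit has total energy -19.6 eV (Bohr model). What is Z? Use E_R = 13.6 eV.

E_n = −E_R Z²/n² ⇒ Z² = −E_n n²/E_R = 19.6 × 5² / 13.6 ≈ 36.03
Z = 6

6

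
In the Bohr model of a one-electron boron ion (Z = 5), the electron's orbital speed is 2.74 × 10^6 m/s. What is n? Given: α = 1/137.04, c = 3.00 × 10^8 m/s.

v_n = Zαc/n ⇒ n = Zαc/v = 5 × 0.00730 × 3.00 × 10^8 / 2.74 × 10^6 ≈ 3.99
n = 4

4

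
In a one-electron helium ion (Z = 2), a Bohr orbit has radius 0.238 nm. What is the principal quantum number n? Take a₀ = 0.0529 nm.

3

r_n = n²a₀/Z ⇒ n² = rZ/a₀ = 0.238 × 2 / 0.0529 ≈ 9.00
n = 3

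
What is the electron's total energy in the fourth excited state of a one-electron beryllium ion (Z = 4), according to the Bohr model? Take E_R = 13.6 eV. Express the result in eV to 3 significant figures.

E_n = −E_R·Z²/n² = −13.6 × 4²/5² = -8.70 eV

-8.70 eV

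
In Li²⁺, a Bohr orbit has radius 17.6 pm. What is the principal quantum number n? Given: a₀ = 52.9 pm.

r_n = n²a₀/Z ⇒ n² = rZ/a₀ = 17.6 × 3 / 52.9 ≈ 1.00
n = 1

1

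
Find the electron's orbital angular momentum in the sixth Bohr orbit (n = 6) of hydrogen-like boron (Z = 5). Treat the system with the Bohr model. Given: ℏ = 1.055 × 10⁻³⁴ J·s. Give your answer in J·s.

6.330 × 10⁻³⁴ J·s

L_n = nℏ = 6 × 1.055 × 10⁻³⁴ = 6.330 × 10⁻³⁴ J·s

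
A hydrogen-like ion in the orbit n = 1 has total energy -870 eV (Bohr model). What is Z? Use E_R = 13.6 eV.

8

E_n = −E_R Z²/n² ⇒ Z² = −E_n n²/E_R = 870 × 1² / 13.6 ≈ 63.97
Z = 8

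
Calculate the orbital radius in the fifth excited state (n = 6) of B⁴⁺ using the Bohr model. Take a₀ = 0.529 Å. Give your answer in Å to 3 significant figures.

3.81 Å

r_n = n²a₀/Z = 6² × 0.529 / 5
    = 36 × 0.529 / 5 = 3.81 Å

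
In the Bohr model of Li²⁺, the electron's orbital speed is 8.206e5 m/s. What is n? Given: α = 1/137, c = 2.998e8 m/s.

8

v_n = Zαc/n ⇒ n = Zαc/v = 3 × 0.007299 × 2.998e8 / 8.206e5 ≈ 8.00
n = 8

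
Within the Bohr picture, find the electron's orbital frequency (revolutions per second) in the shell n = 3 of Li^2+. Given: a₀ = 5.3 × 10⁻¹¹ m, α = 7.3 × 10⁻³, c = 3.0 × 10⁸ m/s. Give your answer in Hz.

r = n²a₀/Z = 1.6 × 10⁻¹⁰ m, v = Zαc/n = 2.2 × 10⁶ m/s
f = v/(2πr) = 2.2 × 10¹⁵ Hz

2.2 × 10¹⁵ Hz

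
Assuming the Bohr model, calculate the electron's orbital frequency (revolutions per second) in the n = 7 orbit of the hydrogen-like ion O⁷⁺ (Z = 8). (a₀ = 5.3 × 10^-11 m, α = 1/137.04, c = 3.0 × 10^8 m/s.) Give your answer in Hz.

r = n²a₀/Z = 3.2 × 10^-10 m, v = Zαc/n = 2.5 × 10^6 m/s
f = v/(2πr) = 1.2 × 10^15 Hz

1.2 × 10^15 Hz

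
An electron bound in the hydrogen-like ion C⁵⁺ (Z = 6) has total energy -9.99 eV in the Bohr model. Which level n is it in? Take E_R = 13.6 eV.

E_n = −E_R Z²/n² ⇒ n² = E_R Z²/(−E_n) = 13.6 × 6² / 9.99 ≈ 49.01
n = 7

7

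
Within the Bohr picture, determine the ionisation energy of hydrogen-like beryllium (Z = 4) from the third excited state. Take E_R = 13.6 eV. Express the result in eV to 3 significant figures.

13.6 eV

E_n = −E_R·Z²/n² = −13.6 × 4²/4² eV = -13.6 eV
Ionisation energy = −E_n = 13.6 eV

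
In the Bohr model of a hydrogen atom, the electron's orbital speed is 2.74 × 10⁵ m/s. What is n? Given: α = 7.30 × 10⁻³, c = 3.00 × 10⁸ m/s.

8

v_n = Zαc/n ⇒ n = Zαc/v = 1 × 0.00730 × 3.00 × 10⁸ / 2.74 × 10⁵ ≈ 7.99
n = 8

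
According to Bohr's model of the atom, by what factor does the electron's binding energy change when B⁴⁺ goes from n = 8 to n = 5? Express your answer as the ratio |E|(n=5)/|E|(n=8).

64/25

|E| ∝ Z^2 · n^-2; with Z fixed, |E| ∝ n^-2.
|E|(n=5)/|E|(n=8) = (5/8)^-2 = 64/25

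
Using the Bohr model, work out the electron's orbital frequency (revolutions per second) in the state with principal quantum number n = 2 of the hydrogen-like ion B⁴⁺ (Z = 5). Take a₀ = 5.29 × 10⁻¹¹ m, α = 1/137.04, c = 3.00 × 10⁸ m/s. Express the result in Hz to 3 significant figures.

2.06 × 10¹⁶ Hz

r = n²a₀/Z = 4.23 × 10⁻¹¹ m, v = Zαc/n = 5.47 × 10⁶ m/s
f = v/(2πr) = 2.06 × 10¹⁶ Hz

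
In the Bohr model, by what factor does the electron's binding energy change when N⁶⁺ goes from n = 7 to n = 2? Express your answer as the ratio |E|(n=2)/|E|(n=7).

49/4

|E| ∝ Z^2 · n^-2; with Z fixed, |E| ∝ n^-2.
|E|(n=2)/|E|(n=7) = (2/7)^-2 = 49/4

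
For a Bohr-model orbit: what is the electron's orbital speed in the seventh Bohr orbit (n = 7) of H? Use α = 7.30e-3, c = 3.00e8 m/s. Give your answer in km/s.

313 km/s

v_n = Zαc/n = 1 × 0.00730 × 3.00e8 / 7
    = 313 km/s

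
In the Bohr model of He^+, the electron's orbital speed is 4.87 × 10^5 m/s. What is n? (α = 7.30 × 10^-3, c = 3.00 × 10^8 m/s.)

v_n = Zαc/n ⇒ n = Zαc/v = 2 × 0.00730 × 3.00 × 10^8 / 4.87 × 10^5 ≈ 8.99
n = 9

9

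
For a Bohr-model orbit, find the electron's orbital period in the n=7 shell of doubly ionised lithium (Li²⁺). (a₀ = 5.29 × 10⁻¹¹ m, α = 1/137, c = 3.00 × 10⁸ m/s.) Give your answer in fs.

r = n²a₀/Z = 7²·5.29 × 10⁻¹¹/3 = 8.64 × 10⁻¹⁰ m
v = Zαc/n = 3·0.00730·3.00 × 10⁸/7 = 9.38 × 10⁵ m/s
T = 2πr/v = 5.78 × 10⁻¹⁵ s = 5.78 fs

5.78 fs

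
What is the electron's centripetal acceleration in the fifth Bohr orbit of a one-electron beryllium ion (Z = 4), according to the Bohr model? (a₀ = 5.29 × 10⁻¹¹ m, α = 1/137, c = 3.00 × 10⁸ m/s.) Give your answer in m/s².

9.28 × 10²¹ m/s²

r = n²a₀/Z = 3.31 × 10⁻¹⁰ m, v = Zαc/n = 1.75 × 10⁶ m/s
a = v²/r = (1.75 × 10⁶)² / 3.31 × 10⁻¹⁰ = 9.28 × 10²¹ m/s²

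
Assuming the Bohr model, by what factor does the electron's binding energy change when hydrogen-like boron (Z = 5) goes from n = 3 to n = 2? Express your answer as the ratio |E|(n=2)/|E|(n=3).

|E| ∝ Z^2 · n^-2; with Z fixed, |E| ∝ n^-2.
|E|(n=2)/|E|(n=3) = (2/3)^-2 = 9/4

9/4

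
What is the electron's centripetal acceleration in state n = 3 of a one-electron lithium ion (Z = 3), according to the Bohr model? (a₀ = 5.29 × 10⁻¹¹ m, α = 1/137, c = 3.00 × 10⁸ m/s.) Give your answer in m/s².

r = n²a₀/Z = 1.59 × 10⁻¹⁰ m, v = Zαc/n = 2.19 × 10⁶ m/s
a = v²/r = (2.19 × 10⁶)² / 1.59 × 10⁻¹⁰ = 3.02 × 10²² m/s²

3.02 × 10²² m/s²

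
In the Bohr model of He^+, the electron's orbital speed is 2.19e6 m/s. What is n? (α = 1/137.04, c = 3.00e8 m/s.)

v_n = Zαc/n ⇒ n = Zαc/v = 2 × 0.00730 × 3.00e8 / 2.19e6 ≈ 2.00
n = 2

2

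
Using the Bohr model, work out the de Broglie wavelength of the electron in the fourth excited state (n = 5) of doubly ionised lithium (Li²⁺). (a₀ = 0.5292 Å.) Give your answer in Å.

The Bohr quantisation condition is nλ = 2πr_n.
r_n = n²a₀/Z = 4.410 Å
λ = 2πr_n/n = 2π·4.410/5 = 5.542 Å

5.542 Å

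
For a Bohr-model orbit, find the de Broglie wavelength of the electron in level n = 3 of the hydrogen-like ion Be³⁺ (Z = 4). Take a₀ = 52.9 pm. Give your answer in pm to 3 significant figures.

The Bohr quantisation condition is nλ = 2πr_n.
r_n = n²a₀/Z = 119 pm
λ = 2πr_n/n = 2π·119/3 = 249 pm

249 pm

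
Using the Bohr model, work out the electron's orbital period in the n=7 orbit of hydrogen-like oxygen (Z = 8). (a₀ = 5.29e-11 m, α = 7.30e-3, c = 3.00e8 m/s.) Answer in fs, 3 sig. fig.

r = n²a₀/Z = 7²·5.29e-11/8 = 3.24e-10 m
v = Zαc/n = 8·0.00730·3.00e8/7 = 2.50e6 m/s
T = 2πr/v = 8.13e-16 s = 0.813 fs

0.813 fs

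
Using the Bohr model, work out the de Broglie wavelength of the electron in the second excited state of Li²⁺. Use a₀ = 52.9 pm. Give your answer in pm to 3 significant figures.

The Bohr quantisation condition is nλ = 2πr_n.
r_n = n²a₀/Z = 159 pm
λ = 2πr_n/n = 2π·159/3 = 332 pm

332 pm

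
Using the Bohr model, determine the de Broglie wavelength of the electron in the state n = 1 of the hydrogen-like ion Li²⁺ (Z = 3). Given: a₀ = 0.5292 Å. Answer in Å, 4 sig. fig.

The Bohr quantisation condition is nλ = 2πr_n.
r_n = n²a₀/Z = 0.1764 Å
λ = 2πr_n/n = 2π·0.1764/1 = 1.108 Å

1.108 Å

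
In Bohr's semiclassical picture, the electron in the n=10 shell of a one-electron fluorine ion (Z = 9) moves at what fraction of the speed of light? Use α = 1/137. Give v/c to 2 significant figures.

0.0066

v_n = Zαc/n, so v/c = Zα/n = 9 × 0.0073 / 10 = 0.0066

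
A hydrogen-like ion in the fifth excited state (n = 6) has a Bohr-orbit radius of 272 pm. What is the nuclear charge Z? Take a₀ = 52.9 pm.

r_n = n²a₀/Z ⇒ Z = n²a₀/r = 6² × 52.9 / 272 ≈ 7.00
Z = 7

7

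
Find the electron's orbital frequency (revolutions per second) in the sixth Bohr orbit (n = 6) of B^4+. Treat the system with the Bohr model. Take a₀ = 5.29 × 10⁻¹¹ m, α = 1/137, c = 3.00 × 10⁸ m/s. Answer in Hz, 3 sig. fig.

r = n²a₀/Z = 3.81 × 10⁻¹⁰ m, v = Zαc/n = 1.82 × 10⁶ m/s
f = v/(2πr) = 7.63 × 10¹⁴ Hz

7.63 × 10¹⁴ Hz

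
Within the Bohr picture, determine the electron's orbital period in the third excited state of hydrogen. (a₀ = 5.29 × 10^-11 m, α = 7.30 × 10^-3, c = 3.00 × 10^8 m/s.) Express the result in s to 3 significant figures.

9.71 × 10^-15 s

r = n²a₀/Z = 4²·5.29 × 10^-11/1 = 8.46 × 10^-10 m
v = Zαc/n = 1·0.00730·3.00 × 10^8/4 = 5.47 × 10^5 m/s
T = 2πr/v = 9.71 × 10^-15 s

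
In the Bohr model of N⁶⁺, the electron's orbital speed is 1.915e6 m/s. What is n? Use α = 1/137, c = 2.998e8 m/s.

8

v_n = Zαc/n ⇒ n = Zαc/v = 7 × 0.007299 × 2.998e8 / 1.915e6 ≈ 8.00
n = 8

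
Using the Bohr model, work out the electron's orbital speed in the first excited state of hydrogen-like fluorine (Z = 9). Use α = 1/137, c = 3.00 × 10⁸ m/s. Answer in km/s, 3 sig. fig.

9850 km/s

v_n = Zαc/n = 9 × 0.00730 × 3.00 × 10⁸ / 2
    = 9850 km/s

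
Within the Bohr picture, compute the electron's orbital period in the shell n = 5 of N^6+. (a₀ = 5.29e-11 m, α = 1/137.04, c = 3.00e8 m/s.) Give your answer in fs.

r = n²a₀/Z = 5²·5.29e-11/7 = 1.89e-10 m
v = Zαc/n = 7·0.00730·3.00e8/5 = 3.06e6 m/s
T = 2πr/v = 3.87e-16 s = 0.387 fs

0.387 fs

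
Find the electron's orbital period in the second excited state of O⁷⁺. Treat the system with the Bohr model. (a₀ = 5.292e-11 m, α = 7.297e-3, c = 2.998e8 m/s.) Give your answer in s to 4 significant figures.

r = n²a₀/Z = 3²·5.292e-11/8 = 5.954e-11 m
v = Zαc/n = 8·0.007297·2.998e8/3 = 5.834e6 m/s
T = 2πr/v = 6.412e-17 s

6.412e-17 s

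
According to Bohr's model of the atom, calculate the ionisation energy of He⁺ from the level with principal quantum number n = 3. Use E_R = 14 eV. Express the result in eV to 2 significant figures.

E_n = −E_R·Z²/n² = −14 × 2²/3² eV = -6.2 eV
Ionisation energy = −E_n = 6.2 eV

6.2 eV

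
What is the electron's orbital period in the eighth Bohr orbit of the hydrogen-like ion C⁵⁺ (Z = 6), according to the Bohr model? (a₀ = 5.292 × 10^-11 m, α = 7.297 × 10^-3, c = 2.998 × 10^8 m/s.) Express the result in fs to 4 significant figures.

r = n²a₀/Z = 8²·5.292 × 10^-11/6 = 5.645 × 10^-10 m
v = Zαc/n = 6·0.007297·2.998 × 10^8/8 = 1.641 × 10^6 m/s
T = 2πr/v = 2.162 × 10^-15 s = 2.162 fs

2.162 fs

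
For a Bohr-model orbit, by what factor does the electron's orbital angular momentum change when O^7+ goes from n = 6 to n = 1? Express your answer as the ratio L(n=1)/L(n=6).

L = nℏ depends only on n, so L ∝ n.
L(n=1)/L(n=6) = (1/6)^1 = 1/6

1/6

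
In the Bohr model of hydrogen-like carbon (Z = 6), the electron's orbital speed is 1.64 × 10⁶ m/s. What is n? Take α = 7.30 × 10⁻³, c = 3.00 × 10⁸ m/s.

v_n = Zαc/n ⇒ n = Zαc/v = 6 × 0.00730 × 3.00 × 10⁸ / 1.64 × 10⁶ ≈ 8.01
n = 8

8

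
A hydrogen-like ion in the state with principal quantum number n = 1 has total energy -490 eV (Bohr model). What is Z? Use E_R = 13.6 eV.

E_n = −E_R Z²/n² ⇒ Z² = −E_n n²/E_R = 490 × 1² / 13.6 ≈ 36.03
Z = 6

6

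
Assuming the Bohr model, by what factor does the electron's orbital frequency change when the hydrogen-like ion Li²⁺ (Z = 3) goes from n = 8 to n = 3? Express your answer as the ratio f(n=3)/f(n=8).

f ∝ Z^2 · n^-3; with Z fixed, f ∝ n^-3.
f(n=3)/f(n=8) = (3/8)^-3 = 512/27

512/27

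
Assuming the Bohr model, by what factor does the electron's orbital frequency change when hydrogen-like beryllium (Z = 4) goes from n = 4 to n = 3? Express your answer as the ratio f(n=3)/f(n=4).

f ∝ Z^2 · n^-3; with Z fixed, f ∝ n^-3.
f(n=3)/f(n=4) = (3/4)^-3 = 64/27

64/27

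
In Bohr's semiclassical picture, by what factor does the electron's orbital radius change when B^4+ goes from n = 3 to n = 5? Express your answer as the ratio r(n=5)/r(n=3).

r ∝ Z^-1 · n^2; with Z fixed, r ∝ n^2.
r(n=5)/r(n=3) = (5/3)^2 = 25/9

25/9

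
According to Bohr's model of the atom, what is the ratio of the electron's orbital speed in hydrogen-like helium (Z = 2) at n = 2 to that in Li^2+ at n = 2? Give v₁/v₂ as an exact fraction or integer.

2/3

v ∝ Z^1 · n^-1
v₁/v₂ = (2/3)^1 · (2/2)^-1 = 2/3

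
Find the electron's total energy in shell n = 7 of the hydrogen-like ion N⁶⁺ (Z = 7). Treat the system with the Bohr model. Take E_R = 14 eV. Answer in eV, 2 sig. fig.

E_n = −E_R·Z²/n² = −14 × 7²/7² = -14 eV

-14 eV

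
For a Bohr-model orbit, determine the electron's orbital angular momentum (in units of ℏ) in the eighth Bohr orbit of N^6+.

L_n = nℏ, so L/ℏ = n = 8.

8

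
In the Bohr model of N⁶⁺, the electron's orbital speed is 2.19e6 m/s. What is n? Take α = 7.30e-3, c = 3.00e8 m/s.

v_n = Zαc/n ⇒ n = Zαc/v = 7 × 0.00730 × 3.00e8 / 2.19e6 ≈ 7.00
n = 7

7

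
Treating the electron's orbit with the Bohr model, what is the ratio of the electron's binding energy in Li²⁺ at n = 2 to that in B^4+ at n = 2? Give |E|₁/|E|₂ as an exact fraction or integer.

9/25

|E| ∝ Z^2 · n^-2
|E|₁/|E|₂ = (3/5)^2 · (2/2)^-2 = 9/25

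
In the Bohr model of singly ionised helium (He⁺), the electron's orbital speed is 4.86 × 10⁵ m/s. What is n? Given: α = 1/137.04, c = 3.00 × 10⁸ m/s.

9

v_n = Zαc/n ⇒ n = Zαc/v = 2 × 0.00730 × 3.00 × 10⁸ / 4.86 × 10⁵ ≈ 9.01
n = 9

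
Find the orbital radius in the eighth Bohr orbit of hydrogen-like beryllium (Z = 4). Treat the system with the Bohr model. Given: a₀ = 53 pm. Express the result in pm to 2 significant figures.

850 pm

r_n = n²a₀/Z = 8² × 53 / 4
    = 64 × 53 / 4 = 850 pm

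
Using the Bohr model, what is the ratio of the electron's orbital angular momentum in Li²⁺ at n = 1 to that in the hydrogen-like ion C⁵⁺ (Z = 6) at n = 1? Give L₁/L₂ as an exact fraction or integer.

1

L = nℏ is independent of Z.
L₁/L₂ = n₁/n₂ = 1/1 = 1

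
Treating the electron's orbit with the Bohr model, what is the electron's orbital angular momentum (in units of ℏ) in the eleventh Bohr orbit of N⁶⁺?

L_n = nℏ, so L/ℏ = n = 11.

11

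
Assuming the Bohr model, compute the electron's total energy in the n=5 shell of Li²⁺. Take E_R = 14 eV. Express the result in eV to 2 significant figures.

-5.0 eV

E_n = −E_R·Z²/n² = −14 × 3²/5² = -5.0 eV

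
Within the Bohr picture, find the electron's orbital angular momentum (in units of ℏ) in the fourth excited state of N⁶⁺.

5

L_n = nℏ, so L/ℏ = n = 5.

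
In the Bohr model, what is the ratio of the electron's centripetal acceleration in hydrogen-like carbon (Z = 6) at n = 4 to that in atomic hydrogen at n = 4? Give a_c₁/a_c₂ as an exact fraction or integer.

216

a_c ∝ Z^3 · n^-4
a_c₁/a_c₂ = (6/1)^3 · (4/4)^-4 = 216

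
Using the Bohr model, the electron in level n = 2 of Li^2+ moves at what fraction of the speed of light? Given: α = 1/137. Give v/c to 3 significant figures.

0.0109

v_n = Zαc/n, so v/c = Zα/n = 3 × 0.00730 / 2 = 0.0109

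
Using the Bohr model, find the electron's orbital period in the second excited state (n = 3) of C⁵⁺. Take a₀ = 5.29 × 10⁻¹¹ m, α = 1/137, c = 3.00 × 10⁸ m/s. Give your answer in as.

r = n²a₀/Z = 3²·5.29 × 10⁻¹¹/6 = 7.94 × 10⁻¹¹ m
v = Zαc/n = 6·0.00730·3.00 × 10⁸/3 = 4.38 × 10⁶ m/s
T = 2πr/v = 1.14 × 10⁻¹⁶ s = 114 as

114 as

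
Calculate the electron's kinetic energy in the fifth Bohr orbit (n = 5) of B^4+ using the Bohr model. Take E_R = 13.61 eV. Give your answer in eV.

For a Coulomb orbit the virial theorem gives K = −E_n.
E_n = −E_R·Z²/n², so K = E_R·Z²/n² = 13.61 × 5²/5² = 13.61 eV

13.61 eV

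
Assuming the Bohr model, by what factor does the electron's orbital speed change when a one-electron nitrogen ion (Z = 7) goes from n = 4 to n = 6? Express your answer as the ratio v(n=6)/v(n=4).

2/3

v ∝ Z^1 · n^-1; with Z fixed, v ∝ n^-1.
v(n=6)/v(n=4) = (6/4)^-1 = 2/3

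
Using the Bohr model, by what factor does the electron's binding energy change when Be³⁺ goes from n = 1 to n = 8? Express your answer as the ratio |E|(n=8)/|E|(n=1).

|E| ∝ Z^2 · n^-2; with Z fixed, |E| ∝ n^-2.
|E|(n=8)/|E|(n=1) = (8/1)^-2 = 1/64

1/64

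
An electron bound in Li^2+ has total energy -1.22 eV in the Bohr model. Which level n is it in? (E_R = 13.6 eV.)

E_n = −E_R Z²/n² ⇒ n² = E_R Z²/(−E_n) = 13.6 × 3² / 1.22 ≈ 100.33
n = 10

10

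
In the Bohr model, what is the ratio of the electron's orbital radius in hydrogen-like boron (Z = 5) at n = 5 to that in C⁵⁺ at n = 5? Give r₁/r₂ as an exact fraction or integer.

6/5

r ∝ Z^-1 · n^2
r₁/r₂ = (5/6)^-1 · (5/5)^2 = 6/5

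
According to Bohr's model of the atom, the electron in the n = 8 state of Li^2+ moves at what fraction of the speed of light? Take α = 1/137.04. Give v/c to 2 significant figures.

v_n = Zαc/n, so v/c = Zα/n = 3 × 0.0073 / 8 = 0.0027

0.0027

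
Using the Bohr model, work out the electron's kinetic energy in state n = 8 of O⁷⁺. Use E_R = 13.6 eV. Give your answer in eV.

13.6 eV

For a Coulomb orbit the virial theorem gives K = −E_n.
E_n = −E_R·Z²/n², so K = E_R·Z²/n² = 13.6 × 8²/8² = 13.6 eV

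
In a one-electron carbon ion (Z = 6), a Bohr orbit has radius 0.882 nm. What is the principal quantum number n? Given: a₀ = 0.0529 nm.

r_n = n²a₀/Z ⇒ n² = rZ/a₀ = 0.882 × 6 / 0.0529 ≈ 100.04
n = 10

10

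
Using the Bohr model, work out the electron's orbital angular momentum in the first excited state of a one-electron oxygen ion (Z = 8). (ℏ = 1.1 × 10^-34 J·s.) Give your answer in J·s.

2.2 × 10^-34 J·s

L_n = nℏ = 2 × 1.1 × 10^-34 = 2.2 × 10^-34 J·s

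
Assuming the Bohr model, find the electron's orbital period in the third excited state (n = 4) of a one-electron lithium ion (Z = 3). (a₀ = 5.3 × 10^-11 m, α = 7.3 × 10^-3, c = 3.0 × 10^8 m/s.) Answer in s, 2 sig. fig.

1.1 × 10^-15 s

r = n²a₀/Z = 4²·5.3 × 10^-11/3 = 2.8 × 10^-10 m
v = Zαc/n = 3·0.0073·3.0 × 10^8/4 = 1.6 × 10^6 m/s
T = 2πr/v = 1.1 × 10^-15 s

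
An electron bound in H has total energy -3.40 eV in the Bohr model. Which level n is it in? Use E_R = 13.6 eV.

E_n = −E_R Z²/n² ⇒ n² = E_R Z²/(−E_n) = 13.6 × 1² / 3.40 ≈ 4.00
n = 2

2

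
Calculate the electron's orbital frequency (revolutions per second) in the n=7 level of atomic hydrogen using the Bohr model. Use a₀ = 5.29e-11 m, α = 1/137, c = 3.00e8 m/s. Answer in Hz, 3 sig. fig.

1.92e13 Hz

r = n²a₀/Z = 2.59e-9 m, v = Zαc/n = 3.13e5 m/s
f = v/(2πr) = 1.92e13 Hz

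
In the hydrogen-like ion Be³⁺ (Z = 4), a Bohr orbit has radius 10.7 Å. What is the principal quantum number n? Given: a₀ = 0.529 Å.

9

r_n = n²a₀/Z ⇒ n² = rZ/a₀ = 10.7 × 4 / 0.529 ≈ 80.91
n = 9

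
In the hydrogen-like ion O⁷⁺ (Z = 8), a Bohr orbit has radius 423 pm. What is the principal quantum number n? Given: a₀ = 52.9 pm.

r_n = n²a₀/Z ⇒ n² = rZ/a₀ = 423 × 8 / 52.9 ≈ 63.97
n = 8

8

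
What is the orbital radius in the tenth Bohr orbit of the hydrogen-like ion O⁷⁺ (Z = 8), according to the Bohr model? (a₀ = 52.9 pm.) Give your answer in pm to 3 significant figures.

r_n = n²a₀/Z = 10² × 52.9 / 8
    = 100 × 52.9 / 8 = 661 pm

661 pm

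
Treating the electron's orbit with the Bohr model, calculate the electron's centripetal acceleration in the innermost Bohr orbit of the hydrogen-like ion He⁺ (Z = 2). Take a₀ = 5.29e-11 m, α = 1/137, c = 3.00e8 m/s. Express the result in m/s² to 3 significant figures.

r = n²a₀/Z = 2.65e-11 m, v = Zαc/n = 4.38e6 m/s
a = v²/r = (4.38e6)² / 2.65e-11 = 7.25e23 m/s²

7.25e23 m/s²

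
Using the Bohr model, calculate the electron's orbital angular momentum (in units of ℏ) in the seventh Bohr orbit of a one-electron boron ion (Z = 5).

L_n = nℏ, so L/ℏ = n = 7.

7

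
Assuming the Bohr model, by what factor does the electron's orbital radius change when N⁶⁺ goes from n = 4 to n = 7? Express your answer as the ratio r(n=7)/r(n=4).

r ∝ Z^-1 · n^2; with Z fixed, r ∝ n^2.
r(n=7)/r(n=4) = (7/4)^2 = 49/16

49/16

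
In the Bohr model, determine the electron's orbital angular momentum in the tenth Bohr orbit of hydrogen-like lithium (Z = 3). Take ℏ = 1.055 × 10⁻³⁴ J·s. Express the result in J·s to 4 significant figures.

L_n = nℏ = 10 × 1.055 × 10⁻³⁴ = 1.055 × 10⁻³³ J·s

1.055 × 10⁻³³ J·s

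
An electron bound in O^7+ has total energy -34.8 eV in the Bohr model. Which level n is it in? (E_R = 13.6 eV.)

5

E_n = −E_R Z²/n² ⇒ n² = E_R Z²/(−E_n) = 13.6 × 8² / 34.8 ≈ 25.01
n = 5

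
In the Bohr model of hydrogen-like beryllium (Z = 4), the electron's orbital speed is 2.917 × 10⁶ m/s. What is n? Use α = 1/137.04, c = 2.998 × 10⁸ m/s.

3

v_n = Zαc/n ⇒ n = Zαc/v = 4 × 0.007297 × 2.998 × 10⁸ / 2.917 × 10⁶ ≈ 3.00
n = 3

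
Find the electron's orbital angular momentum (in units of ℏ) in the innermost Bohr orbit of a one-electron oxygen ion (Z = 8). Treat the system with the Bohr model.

L_n = nℏ, so L/ℏ = n = 1.

1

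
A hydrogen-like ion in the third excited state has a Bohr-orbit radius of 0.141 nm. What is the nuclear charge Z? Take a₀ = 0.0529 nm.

6

r_n = n²a₀/Z ⇒ Z = n²a₀/r = 4² × 0.0529 / 0.141 ≈ 6.00
Z = 6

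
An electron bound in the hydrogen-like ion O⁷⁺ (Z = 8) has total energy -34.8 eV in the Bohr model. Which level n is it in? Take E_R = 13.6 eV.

E_n = −E_R Z²/n² ⇒ n² = E_R Z²/(−E_n) = 13.6 × 8² / 34.8 ≈ 25.01
n = 5

5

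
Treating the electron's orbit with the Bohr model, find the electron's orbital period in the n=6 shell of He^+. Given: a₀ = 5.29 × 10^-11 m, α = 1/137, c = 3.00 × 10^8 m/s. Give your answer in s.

r = n²a₀/Z = 6²·5.29 × 10^-11/2 = 9.52 × 10^-10 m
v = Zαc/n = 2·0.00730·3.00 × 10^8/6 = 7.30 × 10^5 m/s
T = 2πr/v = 8.20 × 10^-15 s

8.20 × 10^-15 s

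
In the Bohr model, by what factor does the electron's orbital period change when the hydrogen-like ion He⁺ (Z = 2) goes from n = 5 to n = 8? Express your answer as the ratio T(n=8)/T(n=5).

T ∝ Z^-2 · n^3; with Z fixed, T ∝ n^3.
T(n=8)/T(n=5) = (8/5)^3 = 512/125

512/125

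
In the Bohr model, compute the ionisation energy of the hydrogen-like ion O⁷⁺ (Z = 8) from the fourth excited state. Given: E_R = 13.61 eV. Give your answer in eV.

E_n = −E_R·Z²/n² = −13.61 × 8²/5² eV = -34.84 eV
Ionisation energy = −E_n = 34.84 eV

34.84 eV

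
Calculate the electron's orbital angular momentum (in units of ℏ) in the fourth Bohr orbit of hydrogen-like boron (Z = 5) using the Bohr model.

L_n = nℏ, so L/ℏ = n = 4.

4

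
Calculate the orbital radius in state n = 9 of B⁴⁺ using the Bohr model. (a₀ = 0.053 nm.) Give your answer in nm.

0.86 nm

r_n = n²a₀/Z = 9² × 0.053 / 5
    = 81 × 0.053 / 5 = 0.86 nm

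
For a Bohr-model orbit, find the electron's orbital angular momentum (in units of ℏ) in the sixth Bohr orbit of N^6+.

L_n = nℏ, so L/ℏ = n = 6.

6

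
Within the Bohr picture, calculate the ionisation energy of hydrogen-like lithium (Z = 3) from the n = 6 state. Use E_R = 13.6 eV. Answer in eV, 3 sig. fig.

3.40 eV

E_n = −E_R·Z²/n² = −13.6 × 3²/6² eV = -3.40 eV
Ionisation energy = −E_n = 3.40 eV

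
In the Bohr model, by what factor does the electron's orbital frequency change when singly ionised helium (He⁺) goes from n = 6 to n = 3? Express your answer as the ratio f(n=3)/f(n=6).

f ∝ Z^2 · n^-3; with Z fixed, f ∝ n^-3.
f(n=3)/f(n=6) = (3/6)^-3 = 8

8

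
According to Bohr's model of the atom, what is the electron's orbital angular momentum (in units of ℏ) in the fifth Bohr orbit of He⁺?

5

L_n = nℏ, so L/ℏ = n = 5.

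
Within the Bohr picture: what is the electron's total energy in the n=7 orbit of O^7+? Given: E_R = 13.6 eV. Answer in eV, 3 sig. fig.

E_n = −E_R·Z²/n² = −13.6 × 8²/7² = -17.8 eV

-17.8 eV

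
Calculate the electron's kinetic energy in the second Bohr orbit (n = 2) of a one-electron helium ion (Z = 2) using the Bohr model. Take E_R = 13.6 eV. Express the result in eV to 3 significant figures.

13.6 eV

For a Coulomb orbit the virial theorem gives K = −E_n.
E_n = −E_R·Z²/n², so K = E_R·Z²/n² = 13.6 × 2²/2² = 13.6 eV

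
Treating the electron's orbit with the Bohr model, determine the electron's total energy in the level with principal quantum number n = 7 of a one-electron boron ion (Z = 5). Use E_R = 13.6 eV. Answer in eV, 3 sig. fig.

E_n = −E_R·Z²/n² = −13.6 × 5²/7² = -6.94 eV

-6.94 eV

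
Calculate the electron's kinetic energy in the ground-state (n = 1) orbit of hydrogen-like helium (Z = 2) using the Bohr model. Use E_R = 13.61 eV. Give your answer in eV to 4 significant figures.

54.44 eV

For a Coulomb orbit the virial theorem gives K = −E_n.
E_n = −E_R·Z²/n², so K = E_R·Z²/n² = 13.61 × 2²/1² = 54.44 eV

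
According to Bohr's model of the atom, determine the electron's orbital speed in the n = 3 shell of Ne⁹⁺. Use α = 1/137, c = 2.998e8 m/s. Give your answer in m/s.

7.294e6 m/s

v_n = Zαc/n = 10 × 0.007299 × 2.998e8 / 3
    = 7.294e6 m/s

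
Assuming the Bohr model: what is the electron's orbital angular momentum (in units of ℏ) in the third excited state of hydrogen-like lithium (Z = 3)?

4

L_n = nℏ, so L/ℏ = n = 4.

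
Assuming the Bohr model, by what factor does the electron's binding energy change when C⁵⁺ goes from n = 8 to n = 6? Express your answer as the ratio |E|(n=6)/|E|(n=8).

16/9

|E| ∝ Z^2 · n^-2; with Z fixed, |E| ∝ n^-2.
|E|(n=6)/|E|(n=8) = (6/8)^-2 = 16/9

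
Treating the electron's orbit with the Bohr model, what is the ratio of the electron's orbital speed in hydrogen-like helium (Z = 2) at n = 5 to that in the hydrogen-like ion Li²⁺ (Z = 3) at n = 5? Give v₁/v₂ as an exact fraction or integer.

v ∝ Z^1 · n^-1
v₁/v₂ = (2/3)^1 · (5/5)^-1 = 2/3

2/3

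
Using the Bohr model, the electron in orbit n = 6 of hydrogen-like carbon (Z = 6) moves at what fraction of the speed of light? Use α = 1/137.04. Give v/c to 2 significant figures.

v_n = Zαc/n, so v/c = Zα/n = 6 × 0.0073 / 6 = 0.0073

0.0073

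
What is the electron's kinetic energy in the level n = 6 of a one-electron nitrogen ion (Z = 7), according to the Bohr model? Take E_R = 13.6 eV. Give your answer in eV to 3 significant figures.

For a Coulomb orbit the virial theorem gives K = −E_n.
E_n = −E_R·Z²/n², so K = E_R·Z²/n² = 13.6 × 7²/6² = 18.5 eV

18.5 eV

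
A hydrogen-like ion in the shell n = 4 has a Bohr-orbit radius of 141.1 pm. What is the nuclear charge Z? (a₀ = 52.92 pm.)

6

r_n = n²a₀/Z ⇒ Z = n²a₀/r = 4² × 52.92 / 141.1 ≈ 6.00
Z = 6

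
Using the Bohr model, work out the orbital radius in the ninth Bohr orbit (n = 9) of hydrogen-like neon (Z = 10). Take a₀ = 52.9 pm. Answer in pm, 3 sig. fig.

r_n = n²a₀/Z = 9² × 52.9 / 10
    = 81 × 52.9 / 10 = 428 pm

428 pm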